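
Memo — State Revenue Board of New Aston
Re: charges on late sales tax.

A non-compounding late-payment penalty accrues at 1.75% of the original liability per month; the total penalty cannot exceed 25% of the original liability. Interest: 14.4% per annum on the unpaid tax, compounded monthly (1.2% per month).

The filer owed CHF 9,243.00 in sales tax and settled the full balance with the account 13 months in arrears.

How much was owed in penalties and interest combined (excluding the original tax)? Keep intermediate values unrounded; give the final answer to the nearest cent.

Penalty: 13 × 1.75% × CHF 9,243.00 = CHF 2,102.78… (below the 25% cap of CHF 2,310.75)
Interest: CHF 9,243.00 × ((1 + 0.012)^13 − 1) = CHF 9,243.00 × 0.1677414… = CHF 1,550.4334…
Penalties + interest = CHF 2,102.7825 + CHF 1,550.4334… = CHF 3,653.22

CHF 3,653.22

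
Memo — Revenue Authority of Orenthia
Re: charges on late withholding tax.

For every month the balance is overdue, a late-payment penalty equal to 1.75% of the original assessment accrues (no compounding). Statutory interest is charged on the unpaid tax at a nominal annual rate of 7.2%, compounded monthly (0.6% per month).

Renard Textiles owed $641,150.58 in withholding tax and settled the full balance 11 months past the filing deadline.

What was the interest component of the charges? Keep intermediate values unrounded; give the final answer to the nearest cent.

Interest: $641,150.58 × ((1 + 0.006)^11 − 1) = $641,150.58 × 0.0680161… = $43,608.5436…

$43,608.54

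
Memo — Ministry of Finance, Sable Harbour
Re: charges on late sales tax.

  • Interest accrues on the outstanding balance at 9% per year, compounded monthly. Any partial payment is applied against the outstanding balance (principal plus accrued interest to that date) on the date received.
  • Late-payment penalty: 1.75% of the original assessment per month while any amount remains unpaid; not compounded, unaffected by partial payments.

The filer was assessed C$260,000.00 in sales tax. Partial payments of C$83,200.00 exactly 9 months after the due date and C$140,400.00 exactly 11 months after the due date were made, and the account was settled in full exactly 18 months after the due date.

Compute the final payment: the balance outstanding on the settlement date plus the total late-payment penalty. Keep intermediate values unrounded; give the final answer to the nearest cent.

C$142,403.30

Monthly rate = 9% ÷ 12 = 0.75%
Balance at month 9: C$260,000.0000 × (1 + 0.0075)^9 = C$278,085.8182…
After C$83,200.00 payment: C$278,085.8182… − C$83,200.00 = C$194,885.8182…
Balance at month 11: C$194,885.8182… × (1 + 0.0075)^2 = C$197,820.0678…
After C$140,400.00 payment: C$197,820.0678… − C$140,400.00 = C$57,420.0678…
Balance at month 18: C$57,420.0678… × (1 + 0.0075)^7 = C$60,503.3030…
Penalty: 18 × 1.75% × C$260,000.00 = C$81,900.00
Final settlement = outstanding balance + penalty = C$60,503.3030… + C$81,900.00 = C$142,403.30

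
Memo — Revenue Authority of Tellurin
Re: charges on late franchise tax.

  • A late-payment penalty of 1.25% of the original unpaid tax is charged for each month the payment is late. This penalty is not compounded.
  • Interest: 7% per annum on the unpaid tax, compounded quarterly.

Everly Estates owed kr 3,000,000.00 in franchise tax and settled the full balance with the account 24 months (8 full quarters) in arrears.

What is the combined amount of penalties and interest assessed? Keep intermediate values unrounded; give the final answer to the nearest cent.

kr 1,346,645.35

Late-payment penalty = 1.25% × kr 3,000,000.00 × 24 mo = kr 900,000.00
Interest (7%/yr ÷ 4 = 1.75%/quarter): kr 3,000,000.00 × ((1 + 0.0175)^8 − 1) = kr 446,645.3489…
Penalties + interest = kr 900,000.0000 + kr 446,645.3489… = kr 1,346,645.35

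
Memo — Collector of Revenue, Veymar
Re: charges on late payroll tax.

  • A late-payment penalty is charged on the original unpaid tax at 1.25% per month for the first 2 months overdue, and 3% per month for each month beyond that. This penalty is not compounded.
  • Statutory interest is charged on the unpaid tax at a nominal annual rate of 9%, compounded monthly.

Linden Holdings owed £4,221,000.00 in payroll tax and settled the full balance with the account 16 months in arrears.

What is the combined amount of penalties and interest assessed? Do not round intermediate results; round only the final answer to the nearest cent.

£2,414,378.71

Penalty, months 1–2: 2 × 1.25% × £4,221,000.00 = £105,525.00
Penalty, months 3–16: 14 × 3% × £4,221,000.00 = £1,772,820.00
Interest (9%/yr ÷ 12 = 0.75%/month): £4,221,000.00 × ((1 + 0.0075)^16 − 1) = £536,033.7119…
Penalties + interest = £1,878,345.0000 + £536,033.7119… = £2,414,378.71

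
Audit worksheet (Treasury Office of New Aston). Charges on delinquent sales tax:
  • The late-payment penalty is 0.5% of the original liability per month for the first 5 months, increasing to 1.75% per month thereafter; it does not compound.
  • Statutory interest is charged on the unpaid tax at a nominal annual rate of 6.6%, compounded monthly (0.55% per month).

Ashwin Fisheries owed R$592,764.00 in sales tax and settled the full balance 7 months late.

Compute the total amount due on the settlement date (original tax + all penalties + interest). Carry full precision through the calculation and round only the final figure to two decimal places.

R$651,531.28

Penalty, months 1–5: 5 × 0.5% × R$592,764.00 = R$14,819.10
Penalty, months 6–7: 2 × 1.75% × R$592,764.00 = R$20,746.74
Interest: R$592,764.00 × ((1 + 0.0055)^7 − 1) = R$592,764.00 × 0.0391411… = R$23,201.4381…
Total = R$592,764.00 + R$35,565.8400 + R$23,201.4381… = R$651,531.28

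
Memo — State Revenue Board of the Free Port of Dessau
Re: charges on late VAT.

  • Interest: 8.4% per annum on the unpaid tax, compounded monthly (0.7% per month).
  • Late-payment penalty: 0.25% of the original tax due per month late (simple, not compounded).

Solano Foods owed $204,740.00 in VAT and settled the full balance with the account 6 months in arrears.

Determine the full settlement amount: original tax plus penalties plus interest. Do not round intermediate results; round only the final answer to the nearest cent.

Late-payment penalty = 0.25% × $204,740.00 × 6 mo = $3,071.10
Interest: $204,740.00 × ((1 + 0.007)^6 − 1) = $204,740.00 × 0.0427419… = $8,750.9758…
Total = $204,740.00 + $3,071.1000 + $8,750.9758… = $216,562.08

$216,562.08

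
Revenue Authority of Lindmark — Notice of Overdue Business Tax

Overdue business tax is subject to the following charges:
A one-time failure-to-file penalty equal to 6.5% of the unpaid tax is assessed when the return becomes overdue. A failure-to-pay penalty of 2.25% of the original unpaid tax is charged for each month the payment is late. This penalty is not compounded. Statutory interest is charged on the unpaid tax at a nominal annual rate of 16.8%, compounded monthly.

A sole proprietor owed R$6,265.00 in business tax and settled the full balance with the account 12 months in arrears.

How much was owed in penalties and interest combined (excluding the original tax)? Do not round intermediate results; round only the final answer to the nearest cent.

R$3,236.24

Failure-to-file penalty: 6.5% × R$6,265.00 = R$407.23…
Failure-to-pay penalty = 2.25% × R$6,265.00 × 12 mo = R$1,691.55
Interest (16.8%/yr ÷ 12 = 1.4%/month): R$6,265.00 × ((1 + 0.014)^12 − 1) = R$1,137.4679…
Penalties + interest = R$2,098.7750 + R$1,137.4679… = R$3,236.24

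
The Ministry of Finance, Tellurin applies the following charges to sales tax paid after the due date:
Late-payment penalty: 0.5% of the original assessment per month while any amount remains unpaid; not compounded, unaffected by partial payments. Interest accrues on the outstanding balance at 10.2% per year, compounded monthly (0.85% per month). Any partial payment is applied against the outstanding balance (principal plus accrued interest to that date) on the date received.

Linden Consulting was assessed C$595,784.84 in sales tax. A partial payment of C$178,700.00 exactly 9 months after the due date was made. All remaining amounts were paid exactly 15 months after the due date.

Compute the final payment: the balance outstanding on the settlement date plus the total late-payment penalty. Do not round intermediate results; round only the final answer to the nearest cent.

Balance at month 9: C$595,784.8400 × (1 + 0.0085)^9 = C$642,943.1463…
After C$178,700.00 payment: C$642,943.1463… − C$178,700.00 = C$464,243.1463…
Balance at month 15: C$464,243.1463… × (1 + 0.0085)^6 = C$488,428.4088…
Penalty: 15 × 0.5% × C$595,784.84 = C$44,683.86…
Final settlement = outstanding balance + penalty = C$488,428.4088… + C$44,683.86… = C$533,112.27

C$533,112.27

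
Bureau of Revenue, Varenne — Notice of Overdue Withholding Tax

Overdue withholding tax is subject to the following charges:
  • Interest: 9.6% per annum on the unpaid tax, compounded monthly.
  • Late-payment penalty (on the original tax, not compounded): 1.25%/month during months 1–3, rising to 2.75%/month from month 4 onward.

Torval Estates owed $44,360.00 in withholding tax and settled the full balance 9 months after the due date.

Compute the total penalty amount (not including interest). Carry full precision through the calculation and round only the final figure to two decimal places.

Penalty, months 1–3: 3 × 1.25% × $44,360.00 = $1,663.50
Penalty, months 4–9: 6 × 2.75% × $44,360.00 = $7,319.40
Total penalty = $1,663.50 + $7,319.40 = $8,982.90

$8,982.90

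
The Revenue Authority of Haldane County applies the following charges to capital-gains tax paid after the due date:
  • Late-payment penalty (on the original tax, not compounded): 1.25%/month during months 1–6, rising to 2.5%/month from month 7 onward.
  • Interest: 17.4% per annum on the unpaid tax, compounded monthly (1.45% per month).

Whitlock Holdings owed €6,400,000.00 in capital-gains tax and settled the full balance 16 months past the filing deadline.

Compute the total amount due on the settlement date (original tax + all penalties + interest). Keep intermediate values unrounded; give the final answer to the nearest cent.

€10,137,731.58

Penalty, months 1–6: 6 × 1.25% × €6,400,000.00 = €480,000.00
Penalty, months 7–16: 10 × 2.5% × €6,400,000.00 = €1,600,000.00
Interest: €6,400,000.00 × ((1 + 0.0145)^16 − 1) = €6,400,000.00 × 0.2590206… = €1,657,731.5775…
Total = €6,400,000.00 + €2,080,000.0000 + €1,657,731.5775… = €10,137,731.58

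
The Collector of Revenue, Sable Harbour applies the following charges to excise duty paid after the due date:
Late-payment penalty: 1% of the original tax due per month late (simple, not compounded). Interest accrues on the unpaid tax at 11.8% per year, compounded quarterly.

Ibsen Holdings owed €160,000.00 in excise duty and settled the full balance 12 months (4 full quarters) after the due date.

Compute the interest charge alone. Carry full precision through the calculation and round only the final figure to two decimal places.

€19,731.99

Interest (11.8%/yr ÷ 4 = 2.95%/quarter): €160,000.00 × ((1 + 0.0295)^4 − 1) = €19,731.9915…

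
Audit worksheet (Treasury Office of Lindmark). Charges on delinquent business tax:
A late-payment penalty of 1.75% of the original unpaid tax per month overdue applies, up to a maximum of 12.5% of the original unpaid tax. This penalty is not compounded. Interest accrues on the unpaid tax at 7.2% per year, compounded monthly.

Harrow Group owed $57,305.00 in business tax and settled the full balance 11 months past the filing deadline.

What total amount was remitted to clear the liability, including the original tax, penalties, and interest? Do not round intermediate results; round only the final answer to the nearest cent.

$68,365.79

Penalty (uncapped): 11 × 1.75% × $57,305.00 = $11,031.21…; cap = 12.5% × $57,305.00 = $7,163.13… → penalty = $7,163.13…
Interest (7.2%/yr ÷ 12 = 0.6%/month): $57,305.00 × ((1 + 0.006)^11 − 1) = $3,897.6610…
Total = $57,305.00 + $7,163.1250 + $3,897.6610… = $68,365.79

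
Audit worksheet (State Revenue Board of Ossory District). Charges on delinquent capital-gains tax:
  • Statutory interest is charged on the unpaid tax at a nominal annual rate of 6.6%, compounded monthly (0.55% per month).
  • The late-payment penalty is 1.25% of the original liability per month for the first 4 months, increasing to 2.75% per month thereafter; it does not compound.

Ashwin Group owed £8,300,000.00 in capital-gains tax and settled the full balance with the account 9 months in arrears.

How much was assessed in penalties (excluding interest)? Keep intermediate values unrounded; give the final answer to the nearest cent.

£1,556,250.00

Penalty, months 1–4: 4 × 1.25% × £8,300,000.00 = £415,000.00
Penalty, months 5–9: 5 × 2.75% × £8,300,000.00 = £1,141,250.00
Total penalty = £415,000.00 + £1,141,250.00 = £1,556,250.00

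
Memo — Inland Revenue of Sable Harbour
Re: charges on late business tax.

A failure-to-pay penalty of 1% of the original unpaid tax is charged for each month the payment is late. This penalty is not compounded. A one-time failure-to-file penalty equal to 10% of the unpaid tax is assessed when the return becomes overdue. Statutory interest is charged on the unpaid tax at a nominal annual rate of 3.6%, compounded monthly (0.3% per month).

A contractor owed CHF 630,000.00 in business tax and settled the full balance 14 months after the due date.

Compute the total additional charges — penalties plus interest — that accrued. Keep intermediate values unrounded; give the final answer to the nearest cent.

Failure-to-file penalty: 10% × CHF 630,000.00 = CHF 63,000.00
Failure-to-pay penalty: 14 × 1% × CHF 630,000.00 = CHF 88,200.00
Interest: CHF 630,000.00 × ((1 + 0.003)^14 − 1) = CHF 630,000.00 × 0.0428289… = CHF 26,982.2130…
Penalties + interest = CHF 151,200.0000 + CHF 26,982.2130… = CHF 178,182.21

CHF 178,182.21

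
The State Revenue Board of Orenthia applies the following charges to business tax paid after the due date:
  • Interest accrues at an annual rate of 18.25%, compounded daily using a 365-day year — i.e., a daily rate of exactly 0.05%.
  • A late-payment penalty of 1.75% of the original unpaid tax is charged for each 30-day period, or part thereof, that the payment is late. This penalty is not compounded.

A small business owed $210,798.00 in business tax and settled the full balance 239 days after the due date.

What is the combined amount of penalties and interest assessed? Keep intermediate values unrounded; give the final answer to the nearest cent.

$56,261.90

Penalty periods: ⌈239/30⌉ = 8; penalty = 8 × 1.75% × $210,798.00 = $29,511.72
Interest: $210,798.00 × ((1 + 0.0005)^239 − 1) = $210,798.00 × 0.12689959… = $26,750.1795…
Penalties + interest = $29,511.7200 + $26,750.1795… = $56,261.90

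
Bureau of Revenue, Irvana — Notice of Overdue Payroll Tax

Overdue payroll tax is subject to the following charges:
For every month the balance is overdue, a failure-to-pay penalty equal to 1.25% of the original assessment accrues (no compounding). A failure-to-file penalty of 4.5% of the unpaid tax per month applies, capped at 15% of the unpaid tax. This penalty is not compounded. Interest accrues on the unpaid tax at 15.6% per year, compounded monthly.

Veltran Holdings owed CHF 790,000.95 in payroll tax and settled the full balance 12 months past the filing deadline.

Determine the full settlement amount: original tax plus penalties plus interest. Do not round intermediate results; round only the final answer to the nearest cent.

CHF 1,159,446.30

Failure-to-file: 12 × 4.5% × CHF 790,000.95 = CHF 426,600.51…, capped at 15% × CHF 790,000.95 = CHF 118,500.14…
Failure-to-pay penalty: 12 × 1.25% × CHF 790,000.95 = CHF 118,500.14…
Interest (15.6%/yr ÷ 12 = 1.3%/month): CHF 790,000.95 × ((1 + 0.013)^12 − 1) = CHF 132,445.0625…
Total = CHF 790,000.95 + CHF 237,000.2850 + CHF 132,445.0625… = CHF 1,159,446.30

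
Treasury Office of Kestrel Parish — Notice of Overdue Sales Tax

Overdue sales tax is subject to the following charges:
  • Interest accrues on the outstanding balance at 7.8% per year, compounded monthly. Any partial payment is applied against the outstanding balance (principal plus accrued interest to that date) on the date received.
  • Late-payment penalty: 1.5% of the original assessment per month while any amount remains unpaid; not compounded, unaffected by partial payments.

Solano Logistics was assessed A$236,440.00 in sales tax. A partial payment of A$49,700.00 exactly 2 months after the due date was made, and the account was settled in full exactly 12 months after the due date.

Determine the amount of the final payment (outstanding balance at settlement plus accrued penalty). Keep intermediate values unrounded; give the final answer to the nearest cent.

A$245,088.68

Monthly rate = 7.8% ÷ 12 = 0.65%
Balance at month 2: A$236,440.0000 × (1 + 0.0065)^2 = A$239,523.7096…
After A$49,700.00 payment: A$239,523.7096… − A$49,700.00 = A$189,823.7096…
Balance at month 12: A$189,823.7096… × (1 + 0.0065)^10 = A$202,529.4804…
Penalty: 12 × 1.5% × A$236,440.00 = A$42,559.20
Final settlement = outstanding balance + penalty = A$202,529.4804… + A$42,559.20 = A$245,088.68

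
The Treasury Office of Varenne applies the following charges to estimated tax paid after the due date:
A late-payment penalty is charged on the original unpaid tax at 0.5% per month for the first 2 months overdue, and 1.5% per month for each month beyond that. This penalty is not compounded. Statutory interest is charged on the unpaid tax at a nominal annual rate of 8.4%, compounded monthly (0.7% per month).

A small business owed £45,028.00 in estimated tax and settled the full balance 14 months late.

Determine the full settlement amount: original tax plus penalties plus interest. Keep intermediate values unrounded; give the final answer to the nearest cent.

£58,202.58

Penalty, months 1–2: 2 × 0.5% × £45,028.00 = £450.28
Penalty, months 3–14: 12 × 1.5% × £45,028.00 = £8,105.04
Interest: £45,028.00 × ((1 + 0.007)^14 − 1) = £45,028.00 × 0.1025863… = £4,619.2554…
Total = £45,028.00 + £8,555.3200 + £4,619.2554… = £58,202.58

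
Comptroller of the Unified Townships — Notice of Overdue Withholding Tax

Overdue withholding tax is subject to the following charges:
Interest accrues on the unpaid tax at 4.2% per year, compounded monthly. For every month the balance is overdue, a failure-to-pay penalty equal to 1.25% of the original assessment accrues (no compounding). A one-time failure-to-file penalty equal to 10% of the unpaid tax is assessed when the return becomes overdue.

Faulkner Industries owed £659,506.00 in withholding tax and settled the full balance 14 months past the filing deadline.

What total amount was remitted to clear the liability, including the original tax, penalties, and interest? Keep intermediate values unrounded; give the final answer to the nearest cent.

Failure-to-file penalty: 10% × £659,506.00 = £65,950.60
Failure-to-pay penalty: 14 × 1.25% × £659,506.00 = £115,413.55
Interest (4.2%/yr ÷ 12 = 0.35%/month): £659,506.00 × ((1 + 0.0035)^14 − 1) = £33,061.3707…
Total = £659,506.00 + £181,364.1500 + £33,061.3707… = £873,931.52

£873,931.52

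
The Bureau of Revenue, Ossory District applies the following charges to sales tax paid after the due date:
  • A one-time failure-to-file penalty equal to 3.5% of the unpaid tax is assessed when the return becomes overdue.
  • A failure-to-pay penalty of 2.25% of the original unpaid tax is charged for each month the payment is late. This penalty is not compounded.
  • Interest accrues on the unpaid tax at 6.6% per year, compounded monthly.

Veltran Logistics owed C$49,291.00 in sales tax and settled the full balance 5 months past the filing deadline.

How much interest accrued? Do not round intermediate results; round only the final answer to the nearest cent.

Interest (6.6%/yr ÷ 12 = 0.55%/month): C$49,291.00 × ((1 + 0.0055)^5 − 1) = C$1,370.4953…

C$1,370.50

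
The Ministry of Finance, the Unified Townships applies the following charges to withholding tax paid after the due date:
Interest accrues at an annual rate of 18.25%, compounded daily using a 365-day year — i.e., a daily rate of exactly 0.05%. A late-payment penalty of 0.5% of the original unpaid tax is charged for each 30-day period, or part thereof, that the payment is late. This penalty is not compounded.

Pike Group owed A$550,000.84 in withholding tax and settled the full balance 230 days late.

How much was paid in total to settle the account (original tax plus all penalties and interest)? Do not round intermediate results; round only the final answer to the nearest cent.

Penalty periods: ⌈230/30⌉ = 8; penalty = 8 × 0.5% × A$550,000.84 = A$22,000.03…
Interest: A$550,000.84 × ((1 + 0.0005)^230 − 1) = A$550,000.84 × 0.12184119… = A$67,012.7596…
Total = A$550,000.84 + A$22,000.0336 + A$67,012.7596… = A$639,013.63

A$639,013.63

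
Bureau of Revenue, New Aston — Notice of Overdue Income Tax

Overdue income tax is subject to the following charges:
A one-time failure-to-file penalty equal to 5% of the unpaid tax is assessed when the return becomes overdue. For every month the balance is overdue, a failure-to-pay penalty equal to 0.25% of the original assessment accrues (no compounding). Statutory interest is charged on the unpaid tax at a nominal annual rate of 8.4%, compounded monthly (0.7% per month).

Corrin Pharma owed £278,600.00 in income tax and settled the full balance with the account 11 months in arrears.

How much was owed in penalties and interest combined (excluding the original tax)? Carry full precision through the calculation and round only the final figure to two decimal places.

Failure-to-file penalty: 5% × £278,600.00 = £13,930.00
Failure-to-pay penalty: 11 × 0.25% × £278,600.00 = £7,661.50
Interest: £278,600.00 × ((1 + 0.007)^11 − 1) = £278,600.00 × 0.0797524… = £22,219.0173…
Penalties + interest = £21,591.5000 + £22,219.0173… = £43,810.52

£43,810.52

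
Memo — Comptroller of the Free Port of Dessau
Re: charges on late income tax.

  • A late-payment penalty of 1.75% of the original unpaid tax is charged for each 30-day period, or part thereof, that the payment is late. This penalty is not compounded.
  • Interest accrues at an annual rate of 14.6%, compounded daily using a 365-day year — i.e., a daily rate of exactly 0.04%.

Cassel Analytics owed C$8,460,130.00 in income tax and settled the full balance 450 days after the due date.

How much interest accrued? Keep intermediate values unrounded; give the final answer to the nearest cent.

Interest: C$8,460,130.00 × ((1 + 0.0004)^450 − 1) = C$8,460,130.00 × 0.19717428… = C$1,668,120.0039…

C$1,668,120.00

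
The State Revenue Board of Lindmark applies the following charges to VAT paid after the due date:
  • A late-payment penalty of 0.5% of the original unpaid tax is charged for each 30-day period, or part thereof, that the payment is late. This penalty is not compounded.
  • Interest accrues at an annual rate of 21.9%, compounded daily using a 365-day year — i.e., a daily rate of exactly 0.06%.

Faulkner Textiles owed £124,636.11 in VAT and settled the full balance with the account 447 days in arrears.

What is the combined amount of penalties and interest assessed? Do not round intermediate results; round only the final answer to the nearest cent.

Penalty periods: ⌈447/30⌉ = 15; penalty = 15 × 0.5% × £124,636.11 = £9,347.71…
Interest: £124,636.11 × ((1 + 0.0006)^447 − 1) = £124,636.11 × 0.30750347… = £38,326.0365…
Penalties + interest = £9,347.7083… + £38,326.0365… = £47,673.74

£47,673.74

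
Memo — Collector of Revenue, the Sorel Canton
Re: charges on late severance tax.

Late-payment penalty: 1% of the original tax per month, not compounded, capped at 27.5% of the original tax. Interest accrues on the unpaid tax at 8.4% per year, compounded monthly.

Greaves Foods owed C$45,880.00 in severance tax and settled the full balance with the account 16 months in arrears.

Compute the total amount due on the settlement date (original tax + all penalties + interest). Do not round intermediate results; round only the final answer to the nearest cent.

C$58,638.15

Penalty: 16 × 1% × C$45,880.00 = C$7,340.80 (below the 27.5% cap of C$12,617.00)
Interest (8.4%/yr ÷ 12 = 0.7%/month): C$45,880.00 × ((1 + 0.007)^16 − 1) = C$5,417.3509…
Total = C$45,880.00 + C$7,340.8000 + C$5,417.3509… = C$58,638.15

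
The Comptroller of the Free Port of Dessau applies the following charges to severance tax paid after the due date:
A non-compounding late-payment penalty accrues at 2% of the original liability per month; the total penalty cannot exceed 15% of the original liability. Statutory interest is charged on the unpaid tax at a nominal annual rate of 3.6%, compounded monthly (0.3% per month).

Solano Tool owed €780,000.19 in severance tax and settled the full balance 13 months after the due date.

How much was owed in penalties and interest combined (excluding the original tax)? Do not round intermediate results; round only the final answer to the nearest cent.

Penalty (uncapped): 13 × 2% × €780,000.19 = €202,800.05…; cap = 15% × €780,000.19 = €117,000.03… → penalty = €117,000.03…
Interest: €780,000.19 × ((1 + 0.003)^13 − 1) = €780,000.19 × 0.0397098… = €30,973.6361…
Penalties + interest = €117,000.0285 + €30,973.6361… = €147,973.66

€147,973.66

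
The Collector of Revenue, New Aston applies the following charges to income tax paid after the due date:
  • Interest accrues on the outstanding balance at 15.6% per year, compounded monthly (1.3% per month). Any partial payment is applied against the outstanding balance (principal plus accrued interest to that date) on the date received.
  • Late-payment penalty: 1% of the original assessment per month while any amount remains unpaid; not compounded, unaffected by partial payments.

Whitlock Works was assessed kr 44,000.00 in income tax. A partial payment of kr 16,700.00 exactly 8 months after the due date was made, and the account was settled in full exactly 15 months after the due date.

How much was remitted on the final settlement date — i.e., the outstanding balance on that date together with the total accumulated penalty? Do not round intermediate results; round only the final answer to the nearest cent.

Balance at month 8: kr 44,000.0000 × (1 + 0.013)^8 = kr 48,789.7103…
After kr 16,700.00 payment: kr 48,789.7103… − kr 16,700.00 = kr 32,089.7103…
Balance at month 15: kr 32,089.7103… × (1 + 0.013)^7 = kr 35,126.2602…
Penalty: 15 × 1% × kr 44,000.00 = kr 6,600.00
Final settlement = outstanding balance + penalty = kr 35,126.2602… + kr 6,600.00 = kr 41,726.26

kr 41,726.26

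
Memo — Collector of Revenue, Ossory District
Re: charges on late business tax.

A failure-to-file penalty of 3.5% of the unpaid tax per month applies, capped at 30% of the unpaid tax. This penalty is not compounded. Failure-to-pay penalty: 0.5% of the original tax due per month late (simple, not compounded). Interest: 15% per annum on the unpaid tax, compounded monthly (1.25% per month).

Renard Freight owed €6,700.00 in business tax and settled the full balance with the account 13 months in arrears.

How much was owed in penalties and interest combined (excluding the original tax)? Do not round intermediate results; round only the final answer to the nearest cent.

Failure-to-file: 13 × 3.5% × €6,700.00 = €3,048.50, capped at 30% × €6,700.00 = €2,010.00
Failure-to-pay penalty = 0.5% × €6,700.00 × 13 mo = €435.50
Interest: €6,700.00 × ((1 + 0.0125)^13 − 1) = €6,700.00 × 0.1752639… = €1,174.2685…
Penalties + interest = €2,445.5000 + €1,174.2685… = €3,619.77

€3,619.77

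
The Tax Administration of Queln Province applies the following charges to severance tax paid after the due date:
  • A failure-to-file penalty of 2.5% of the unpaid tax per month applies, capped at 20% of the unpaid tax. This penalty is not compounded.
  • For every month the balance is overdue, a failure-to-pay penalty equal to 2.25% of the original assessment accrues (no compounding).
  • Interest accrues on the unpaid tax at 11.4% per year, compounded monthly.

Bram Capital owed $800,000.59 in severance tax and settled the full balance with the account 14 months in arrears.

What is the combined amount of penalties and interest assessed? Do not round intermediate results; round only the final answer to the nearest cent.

Failure-to-file: 14 × 2.5% × $800,000.59 = $280,000.21…, capped at 20% × $800,000.59 = $160,000.12…
Failure-to-pay penalty: 14 × 2.25% × $800,000.59 = $252,000.19…
Interest (11.4%/yr ÷ 12 = 0.95%/month): $800,000.59 × ((1 + 0.0095)^14 − 1) = $113,226.5994…
Penalties + interest = $412,000.3039… + $113,226.5994… = $525,226.90

$525,226.90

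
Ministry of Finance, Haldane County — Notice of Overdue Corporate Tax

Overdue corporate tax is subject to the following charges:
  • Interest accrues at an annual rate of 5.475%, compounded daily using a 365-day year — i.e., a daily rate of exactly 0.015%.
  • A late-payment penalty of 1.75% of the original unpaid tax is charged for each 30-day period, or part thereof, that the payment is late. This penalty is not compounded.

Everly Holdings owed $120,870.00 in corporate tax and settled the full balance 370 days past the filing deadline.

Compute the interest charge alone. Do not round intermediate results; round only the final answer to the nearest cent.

$6,897.40

Interest: $120,870.00 × ((1 + 0.00015)^370 − 1) = $120,870.00 × 0.05706462… = $6,897.4003…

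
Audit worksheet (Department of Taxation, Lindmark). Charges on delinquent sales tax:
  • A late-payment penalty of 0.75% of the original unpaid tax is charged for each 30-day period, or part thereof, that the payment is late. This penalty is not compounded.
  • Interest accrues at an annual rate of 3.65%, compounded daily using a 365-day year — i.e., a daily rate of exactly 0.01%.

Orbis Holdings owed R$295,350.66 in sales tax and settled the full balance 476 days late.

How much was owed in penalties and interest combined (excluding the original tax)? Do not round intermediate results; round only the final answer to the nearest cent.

R$49,840.00

Penalty periods: ⌈476/30⌉ = 16; penalty = 16 × 0.75% × R$295,350.66 = R$35,442.08…
Interest: R$295,350.66 × ((1 + 0.0001)^476 − 1) = R$295,350.66 × 0.04874858… = R$14,397.9238…
Penalties + interest = R$35,442.0792 + R$14,397.9238… = R$49,840.00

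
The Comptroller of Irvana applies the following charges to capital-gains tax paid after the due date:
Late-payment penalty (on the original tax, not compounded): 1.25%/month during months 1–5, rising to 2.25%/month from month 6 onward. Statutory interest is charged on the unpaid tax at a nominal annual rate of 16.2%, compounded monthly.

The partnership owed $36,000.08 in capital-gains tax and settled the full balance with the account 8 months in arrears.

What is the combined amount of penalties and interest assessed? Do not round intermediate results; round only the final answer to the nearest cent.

Penalty, months 1–5: 5 × 1.25% × $36,000.08 = $2,250.01…
Penalty, months 6–8: 3 × 2.25% × $36,000.08 = $2,430.01…
Interest (16.2%/yr ÷ 12 = 1.35%/month): $36,000.08 × ((1 + 0.0135)^8 − 1) = $4,076.7618…
Penalties + interest = $4,680.0104 + $4,076.7618… = $8,756.77

$8,756.77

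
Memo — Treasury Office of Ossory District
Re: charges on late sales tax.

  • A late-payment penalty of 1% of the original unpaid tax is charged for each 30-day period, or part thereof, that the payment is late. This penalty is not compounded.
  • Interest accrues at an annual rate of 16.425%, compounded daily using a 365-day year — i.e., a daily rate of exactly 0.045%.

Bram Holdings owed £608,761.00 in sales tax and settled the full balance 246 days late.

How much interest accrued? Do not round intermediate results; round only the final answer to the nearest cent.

£71,244.47

Interest: £608,761.00 × ((1 + 0.00045)^246 − 1) = £608,761.00 × 0.11703192… = £71,244.4712…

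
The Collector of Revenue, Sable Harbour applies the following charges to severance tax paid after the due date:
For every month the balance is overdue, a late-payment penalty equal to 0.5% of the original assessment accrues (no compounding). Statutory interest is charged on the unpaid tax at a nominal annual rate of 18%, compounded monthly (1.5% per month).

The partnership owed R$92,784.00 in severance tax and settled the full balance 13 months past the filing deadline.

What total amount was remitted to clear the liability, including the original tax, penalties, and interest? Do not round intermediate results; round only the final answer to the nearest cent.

Late-payment penalty = 0.5% × R$92,784.00 × 13 mo = R$6,030.96
Interest: R$92,784.00 × ((1 + 0.015)^13 − 1) = R$92,784.00 × 0.2135524… = R$19,814.2500…
Total = R$92,784.00 + R$6,030.9600 + R$19,814.2500… = R$118,629.21

R$118,629.21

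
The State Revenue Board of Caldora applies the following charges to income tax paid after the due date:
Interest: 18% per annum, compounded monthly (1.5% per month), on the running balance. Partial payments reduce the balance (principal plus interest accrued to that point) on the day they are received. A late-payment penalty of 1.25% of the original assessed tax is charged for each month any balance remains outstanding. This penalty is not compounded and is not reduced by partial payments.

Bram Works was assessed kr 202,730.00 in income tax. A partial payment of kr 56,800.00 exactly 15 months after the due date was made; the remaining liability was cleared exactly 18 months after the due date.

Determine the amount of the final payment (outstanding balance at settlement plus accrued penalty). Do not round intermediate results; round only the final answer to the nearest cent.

Balance at month 15: kr 202,730.0000 × (1 + 0.015)^15 = kr 253,459.5469…
After kr 56,800.00 payment: kr 253,459.5469… − kr 56,800.00 = kr 196,659.5469…
Balance at month 18: kr 196,659.5469… × (1 + 0.015)^3 = kr 205,642.6354…
Penalty: 18 × 1.25% × kr 202,730.00 = kr 45,614.25
Final settlement = outstanding balance + penalty = kr 205,642.6354… + kr 45,614.25 = kr 251,256.89

kr 251,256.89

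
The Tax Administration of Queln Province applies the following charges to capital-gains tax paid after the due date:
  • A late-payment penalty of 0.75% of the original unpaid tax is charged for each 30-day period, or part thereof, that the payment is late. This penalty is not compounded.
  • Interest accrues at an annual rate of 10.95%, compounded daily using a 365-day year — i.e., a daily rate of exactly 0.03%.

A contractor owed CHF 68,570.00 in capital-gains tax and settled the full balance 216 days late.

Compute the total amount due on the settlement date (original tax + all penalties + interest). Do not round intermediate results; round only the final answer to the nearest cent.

Penalty periods: ⌈216/30⌉ = 8; penalty = 8 × 0.75% × CHF 68,570.00 = CHF 4,114.20
Interest: CHF 68,570.00 × ((1 + 0.0003)^216 − 1) = CHF 68,570.00 × 0.06693525… = CHF 4,589.7498…
Total = CHF 68,570.00 + CHF 4,114.2000 + CHF 4,589.7498… = CHF 77,273.95

CHF 77,273.95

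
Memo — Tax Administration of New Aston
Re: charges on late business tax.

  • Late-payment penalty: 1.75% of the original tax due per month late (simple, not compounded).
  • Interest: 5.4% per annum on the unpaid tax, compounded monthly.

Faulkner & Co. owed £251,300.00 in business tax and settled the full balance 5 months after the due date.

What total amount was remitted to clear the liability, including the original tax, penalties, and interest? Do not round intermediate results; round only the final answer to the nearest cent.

£278,994.12

Late-payment penalty = 1.75% × £251,300.00 × 5 mo = £21,988.75
Interest (5.4%/yr ÷ 12 = 0.45%/month): £251,300.00 × ((1 + 0.0045)^5 − 1) = £5,705.3678…
Total = £251,300.00 + £21,988.7500 + £5,705.3678… = £278,994.12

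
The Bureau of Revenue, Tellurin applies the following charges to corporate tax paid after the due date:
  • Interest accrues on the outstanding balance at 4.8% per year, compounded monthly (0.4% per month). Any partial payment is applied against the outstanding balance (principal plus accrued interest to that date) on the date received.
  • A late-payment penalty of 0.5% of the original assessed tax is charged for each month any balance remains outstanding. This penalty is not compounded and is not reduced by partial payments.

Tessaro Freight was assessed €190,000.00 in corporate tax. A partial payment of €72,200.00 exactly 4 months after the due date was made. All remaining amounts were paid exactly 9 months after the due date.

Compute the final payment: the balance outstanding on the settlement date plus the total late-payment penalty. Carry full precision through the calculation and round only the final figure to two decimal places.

Balance at month 4: €190,000.0000 × (1 + 0.004)^4 = €193,058.2887…
After €72,200.00 payment: €193,058.2887… − €72,200.00 = €120,858.2887…
Balance at month 9: €120,858.2887… × (1 + 0.004)^5 = €123,294.8693…
Penalty: 9 × 0.5% × €190,000.00 = €8,550.00
Final settlement = outstanding balance + penalty = €123,294.8693… + €8,550.00 = €131,844.87

€131,844.87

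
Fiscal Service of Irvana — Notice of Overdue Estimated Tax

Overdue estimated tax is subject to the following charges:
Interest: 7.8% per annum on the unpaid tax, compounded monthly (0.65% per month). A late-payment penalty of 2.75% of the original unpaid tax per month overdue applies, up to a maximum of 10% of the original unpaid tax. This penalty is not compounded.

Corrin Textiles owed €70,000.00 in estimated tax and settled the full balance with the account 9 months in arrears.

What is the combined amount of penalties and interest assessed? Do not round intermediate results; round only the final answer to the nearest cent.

€11,203.10

Penalty (uncapped): 9 × 2.75% × €70,000.00 = €17,325.00; cap = 10% × €70,000.00 = €7,000.00 → penalty = €7,000.00
Interest: €70,000.00 × ((1 + 0.0065)^9 − 1) = €70,000.00 × 0.0600443… = €4,203.1006…
Penalties + interest = €7,000.0000 + €4,203.1006… = €11,203.10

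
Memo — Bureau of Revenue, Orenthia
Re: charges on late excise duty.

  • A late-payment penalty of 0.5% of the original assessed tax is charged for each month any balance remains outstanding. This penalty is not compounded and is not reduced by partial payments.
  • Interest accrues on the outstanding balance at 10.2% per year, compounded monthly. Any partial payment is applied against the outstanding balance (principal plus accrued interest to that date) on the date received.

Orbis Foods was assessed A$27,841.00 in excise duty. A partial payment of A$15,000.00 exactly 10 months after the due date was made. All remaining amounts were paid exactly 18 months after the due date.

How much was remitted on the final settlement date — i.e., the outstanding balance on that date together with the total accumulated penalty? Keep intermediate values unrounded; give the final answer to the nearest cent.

Monthly rate = 10.2% ÷ 12 = 0.85%
Balance at month 10: A$27,841.0000 × (1 + 0.0085)^10 = A$30,300.0856…
After A$15,000.00 payment: A$30,300.0856… − A$15,000.00 = A$15,300.0856…
Balance at month 18: A$15,300.0856… × (1 + 0.0085)^8 = A$16,371.9753…
Penalty: 18 × 0.5% × A$27,841.00 = A$2,505.69
Final settlement = outstanding balance + penalty = A$16,371.9753… + A$2,505.69 = A$18,877.67

A$18,877.67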